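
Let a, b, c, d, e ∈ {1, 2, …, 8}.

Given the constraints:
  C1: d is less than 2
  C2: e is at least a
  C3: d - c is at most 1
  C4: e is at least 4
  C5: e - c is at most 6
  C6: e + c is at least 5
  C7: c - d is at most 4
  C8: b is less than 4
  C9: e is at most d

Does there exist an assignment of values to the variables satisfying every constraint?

Unsatisfiable

From constraints 4 and 9: d ≥ e and e ≥ 4, so d ≥ 4. From constraint 1: d ≤ 1. But 1 < 4, so no value of d works.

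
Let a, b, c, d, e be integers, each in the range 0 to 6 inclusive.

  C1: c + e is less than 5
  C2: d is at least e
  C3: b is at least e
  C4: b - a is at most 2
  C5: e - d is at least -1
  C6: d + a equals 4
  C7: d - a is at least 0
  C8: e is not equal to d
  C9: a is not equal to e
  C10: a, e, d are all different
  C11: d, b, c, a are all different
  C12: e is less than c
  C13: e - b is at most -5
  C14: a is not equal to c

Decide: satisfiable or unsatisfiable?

Unsatisfiable

Constraints 4, 5, 7, and 13 give b − e ≥ 5, e − d ≥ -1, d − a ≥ 0, a − b ≥ -2.
Adding all 4 inequalities: the left sides telescope to 0, and the right sides sum to 5 + (-1) + 0 + (-2) = 2. So 0 ≥ 2, which is false.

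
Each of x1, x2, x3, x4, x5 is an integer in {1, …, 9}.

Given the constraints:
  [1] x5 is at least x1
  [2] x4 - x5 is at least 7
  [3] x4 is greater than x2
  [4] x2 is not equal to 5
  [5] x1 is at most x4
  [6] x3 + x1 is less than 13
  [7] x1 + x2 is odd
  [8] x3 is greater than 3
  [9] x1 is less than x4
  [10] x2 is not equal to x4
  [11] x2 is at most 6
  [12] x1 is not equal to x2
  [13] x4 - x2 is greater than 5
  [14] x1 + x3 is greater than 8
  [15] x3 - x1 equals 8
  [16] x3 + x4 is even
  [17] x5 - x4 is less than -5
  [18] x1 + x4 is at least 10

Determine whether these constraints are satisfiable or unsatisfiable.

Satisfiable

Take x1 = 1, x2 = 2, x3 = 9, x4 = 9, x5 = 2. Then constraint 2: x4 - x5 = 7; constraint 6: x3 + x1 = 10; constraint 13: x4 - x2 = 7, and every other listed constraint is also met.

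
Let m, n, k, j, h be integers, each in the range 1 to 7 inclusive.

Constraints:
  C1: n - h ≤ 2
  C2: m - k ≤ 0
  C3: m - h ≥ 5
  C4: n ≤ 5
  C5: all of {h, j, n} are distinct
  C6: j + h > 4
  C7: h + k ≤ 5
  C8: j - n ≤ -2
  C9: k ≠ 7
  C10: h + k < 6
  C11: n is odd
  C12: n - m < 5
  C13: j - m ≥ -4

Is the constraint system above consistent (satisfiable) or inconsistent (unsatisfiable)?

Unsatisfiable

Constraints 1, 3, 8, and 13 give h − n ≥ -2, n − j ≥ 2, j − m ≥ -4, m − h ≥ 5.
Adding all 4 inequalities: the left sides telescope to 0, and the right sides sum to (-2) + 2 + (-4) + 5 = 1. So 0 ≥ 1, which is false.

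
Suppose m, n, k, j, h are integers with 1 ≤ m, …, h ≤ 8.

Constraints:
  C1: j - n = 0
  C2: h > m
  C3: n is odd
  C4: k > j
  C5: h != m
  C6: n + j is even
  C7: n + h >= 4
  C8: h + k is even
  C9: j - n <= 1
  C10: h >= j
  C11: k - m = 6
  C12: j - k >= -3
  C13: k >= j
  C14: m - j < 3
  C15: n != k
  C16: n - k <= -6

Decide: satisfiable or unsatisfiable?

Constraints 9, 12, and 16 give k − n ≥ 6, n − j ≥ -1, j − k ≥ -3.
Adding all 3 inequalities: the left sides telescope to 0, and the right sides sum to 6 + (-1) + (-3) = 2. So 0 ≥ 2, which is false.

Unsatisfiable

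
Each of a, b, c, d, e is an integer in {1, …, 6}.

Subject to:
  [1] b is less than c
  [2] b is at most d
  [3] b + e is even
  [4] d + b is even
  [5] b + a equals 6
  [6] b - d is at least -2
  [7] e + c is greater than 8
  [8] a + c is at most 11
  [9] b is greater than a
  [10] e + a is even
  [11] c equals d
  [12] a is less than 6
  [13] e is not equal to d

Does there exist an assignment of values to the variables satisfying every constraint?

Satisfiable

The assignment a = 2, b = 4, c = 6, d = 6, e = 4 works:
  constraint 5 holds since b + a = 6.
  constraint 6 holds since b - d = -2.
The rest check out directly.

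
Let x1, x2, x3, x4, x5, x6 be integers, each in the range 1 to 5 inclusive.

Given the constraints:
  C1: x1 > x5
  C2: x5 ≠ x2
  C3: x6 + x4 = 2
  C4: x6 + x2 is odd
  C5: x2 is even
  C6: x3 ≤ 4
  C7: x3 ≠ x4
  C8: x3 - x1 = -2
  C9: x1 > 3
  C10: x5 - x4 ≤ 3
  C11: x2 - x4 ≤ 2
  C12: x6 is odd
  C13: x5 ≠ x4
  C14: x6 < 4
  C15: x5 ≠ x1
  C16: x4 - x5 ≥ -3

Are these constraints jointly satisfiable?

Take x1 = 5, x2 = 2, x3 = 3, x4 = 1, x5 = 3, x6 = 1. Then constraint 3: x6 + x4 = 2; constraint 8: x3 - x1 = -2, and every other listed constraint is also met.

Satisfiable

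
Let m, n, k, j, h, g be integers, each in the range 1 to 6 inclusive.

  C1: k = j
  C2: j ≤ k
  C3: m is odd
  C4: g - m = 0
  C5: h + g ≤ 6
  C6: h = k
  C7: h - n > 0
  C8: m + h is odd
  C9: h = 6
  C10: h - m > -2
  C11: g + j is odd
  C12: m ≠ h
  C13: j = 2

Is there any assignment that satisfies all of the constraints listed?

Unsatisfiable

Constraint 9 fixes h = 6 and constraint 13 fixes j = 2. Constraints 1 and 6 give h = k = j, so h = j. But 6 ≠ 2 — contradiction.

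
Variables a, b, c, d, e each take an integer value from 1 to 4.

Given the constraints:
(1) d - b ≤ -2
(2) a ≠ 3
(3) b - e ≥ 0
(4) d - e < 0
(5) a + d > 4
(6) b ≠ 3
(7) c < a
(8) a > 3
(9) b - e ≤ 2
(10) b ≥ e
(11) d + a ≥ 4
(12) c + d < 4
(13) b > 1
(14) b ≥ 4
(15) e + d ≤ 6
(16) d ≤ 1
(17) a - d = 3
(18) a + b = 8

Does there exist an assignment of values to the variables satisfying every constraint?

One satisfying assignment is a = 4, b = 4, c = 2, d = 1, e = 4.
For the less obvious constraints — constraint 1: d - b = -3; constraint 3: b - e = 0; constraint 4: d - e = -3 — and the others hold by inspection.

Satisfiable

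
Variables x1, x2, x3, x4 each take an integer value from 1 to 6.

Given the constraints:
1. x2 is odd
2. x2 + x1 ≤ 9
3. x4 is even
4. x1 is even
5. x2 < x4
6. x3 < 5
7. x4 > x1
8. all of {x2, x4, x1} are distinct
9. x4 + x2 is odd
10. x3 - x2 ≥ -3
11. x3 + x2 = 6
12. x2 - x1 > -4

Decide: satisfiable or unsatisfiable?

Try x1 = 4, x2 = 3, x3 = 3, x4 = 6.
Check constraint 2: x2 + x1 = 7; constraint 10: x3 - x2 = 0; constraint 11: x3 + x2 = 6. The remaining constraints are straightforward to verify.

Satisfiable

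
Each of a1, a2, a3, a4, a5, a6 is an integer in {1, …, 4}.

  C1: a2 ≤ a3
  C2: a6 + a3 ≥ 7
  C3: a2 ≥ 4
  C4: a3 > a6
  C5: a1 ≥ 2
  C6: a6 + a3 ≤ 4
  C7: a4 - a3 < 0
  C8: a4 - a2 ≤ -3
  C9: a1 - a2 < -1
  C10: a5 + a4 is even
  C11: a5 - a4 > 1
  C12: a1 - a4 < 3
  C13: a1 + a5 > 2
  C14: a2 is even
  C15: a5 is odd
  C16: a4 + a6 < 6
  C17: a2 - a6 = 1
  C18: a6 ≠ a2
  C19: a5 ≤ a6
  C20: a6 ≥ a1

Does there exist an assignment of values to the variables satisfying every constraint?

Unsatisfiable

From constraints 5 and 20: a6 ≥ a1 ≥ 2. From constraints 1 and 3: a3 ≥ a2 ≥ 4. Hence a6 + a3 ≥ 6. But constraint 6 requires a6 + a3 ≤ 4, and 4 < 6. Contradiction.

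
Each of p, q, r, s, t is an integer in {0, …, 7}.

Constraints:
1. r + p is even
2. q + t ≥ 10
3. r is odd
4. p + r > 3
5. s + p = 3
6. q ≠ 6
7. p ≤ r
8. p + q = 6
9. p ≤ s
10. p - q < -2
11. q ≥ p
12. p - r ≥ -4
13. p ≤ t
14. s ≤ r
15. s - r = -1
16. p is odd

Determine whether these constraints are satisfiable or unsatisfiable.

Take p = 1, q = 5, r = 3, s = 2, t = 7. Then constraint 2: q + t = 12; constraint 4: p + r = 4; constraint 5: s + p = 3, and every other listed constraint is also met.

Satisfiable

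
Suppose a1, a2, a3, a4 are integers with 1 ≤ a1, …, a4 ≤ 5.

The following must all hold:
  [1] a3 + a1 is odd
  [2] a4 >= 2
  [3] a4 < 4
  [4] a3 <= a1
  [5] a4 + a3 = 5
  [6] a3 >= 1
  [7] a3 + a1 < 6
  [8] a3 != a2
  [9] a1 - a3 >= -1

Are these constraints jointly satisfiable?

Satisfiable

Try a1 = 3, a2 = 1, a3 = 2, a4 = 3.
Check constraint 5: a4 + a3 = 5; constraint 7: a3 + a1 = 5; constraint 9: a1 - a3 = 1. The remaining constraints are straightforward to verify.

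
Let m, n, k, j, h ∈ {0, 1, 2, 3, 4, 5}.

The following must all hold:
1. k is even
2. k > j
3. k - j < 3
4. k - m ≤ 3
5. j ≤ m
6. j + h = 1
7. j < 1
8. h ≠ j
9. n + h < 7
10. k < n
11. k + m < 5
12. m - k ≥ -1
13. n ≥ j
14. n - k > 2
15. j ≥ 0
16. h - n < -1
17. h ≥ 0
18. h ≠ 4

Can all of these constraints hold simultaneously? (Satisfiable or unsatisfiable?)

Setting (m, n, k, j, h) = (1, 5, 2, 0, 1) satisfies everything: constraint 3: k - j = 2; constraint 4: k - m = 1, and the others follow.

Satisfiable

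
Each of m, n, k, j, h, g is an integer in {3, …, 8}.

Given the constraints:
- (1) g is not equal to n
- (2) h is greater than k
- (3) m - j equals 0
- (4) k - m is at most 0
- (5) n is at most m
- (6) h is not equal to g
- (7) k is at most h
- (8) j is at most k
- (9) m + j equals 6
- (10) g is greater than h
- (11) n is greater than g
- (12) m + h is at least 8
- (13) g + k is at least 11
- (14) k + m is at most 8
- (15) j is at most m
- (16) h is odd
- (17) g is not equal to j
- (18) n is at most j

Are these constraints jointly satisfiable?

Constraints 2, 8, 10, 11, and 18 give k < h, h < g, g < n, n ≤ j, j ≤ k. Chaining: k < h < g < n ≤ j ≤ k, which forces k < k — impossible.

Unsatisfiable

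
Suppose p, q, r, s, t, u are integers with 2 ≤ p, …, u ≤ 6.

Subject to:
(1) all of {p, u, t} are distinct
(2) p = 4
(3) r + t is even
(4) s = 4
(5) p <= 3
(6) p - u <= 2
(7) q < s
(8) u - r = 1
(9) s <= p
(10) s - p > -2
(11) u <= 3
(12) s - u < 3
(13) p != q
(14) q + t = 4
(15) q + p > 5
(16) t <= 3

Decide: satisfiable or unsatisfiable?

Constraints 5, 11, and 16 confine each of p, u, t to the 2 values {2, 3} (the domain already gives each ≥ 2).
Constraint 1 requires all 3 of them to be distinct, but only 2 values are available — impossible by the pigeonhole principle.

Unsatisfiable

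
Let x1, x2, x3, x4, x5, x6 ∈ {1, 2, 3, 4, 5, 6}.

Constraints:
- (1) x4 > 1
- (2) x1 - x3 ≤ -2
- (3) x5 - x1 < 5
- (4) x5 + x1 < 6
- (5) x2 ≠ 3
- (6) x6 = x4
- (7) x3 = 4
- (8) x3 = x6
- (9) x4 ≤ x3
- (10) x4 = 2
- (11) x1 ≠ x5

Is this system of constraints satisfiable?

Constraint 7 fixes x3 = 4 and constraint 10 fixes x4 = 2. Constraints 6 and 8 give x3 = x6 = x4, so x3 = x4. But 4 ≠ 2 — contradiction.

Unsatisfiable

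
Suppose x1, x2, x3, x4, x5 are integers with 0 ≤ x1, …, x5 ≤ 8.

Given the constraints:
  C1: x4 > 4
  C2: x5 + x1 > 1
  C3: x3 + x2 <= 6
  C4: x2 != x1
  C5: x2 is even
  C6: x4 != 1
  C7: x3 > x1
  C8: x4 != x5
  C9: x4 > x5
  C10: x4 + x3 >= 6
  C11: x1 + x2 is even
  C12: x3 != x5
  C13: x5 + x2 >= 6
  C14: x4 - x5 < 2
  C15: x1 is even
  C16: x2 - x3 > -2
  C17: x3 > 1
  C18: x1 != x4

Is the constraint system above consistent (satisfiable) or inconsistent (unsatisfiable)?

The assignment x1 = 0, x2 = 2, x3 = 3, x4 = 5, x5 = 4 works:
  constraint 2 holds since x5 + x1 = 4.
  constraint 3 holds since x3 + x2 = 5.
  constraint 10 holds since x4 + x3 = 8.
The rest check out directly.

Satisfiable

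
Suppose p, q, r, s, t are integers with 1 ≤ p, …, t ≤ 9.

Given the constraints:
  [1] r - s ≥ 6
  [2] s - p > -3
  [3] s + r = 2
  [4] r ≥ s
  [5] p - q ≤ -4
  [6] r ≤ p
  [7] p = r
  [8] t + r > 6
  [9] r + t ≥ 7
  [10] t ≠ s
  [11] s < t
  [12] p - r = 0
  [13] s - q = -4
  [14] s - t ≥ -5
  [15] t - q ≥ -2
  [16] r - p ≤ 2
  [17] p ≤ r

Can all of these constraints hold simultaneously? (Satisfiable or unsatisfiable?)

Constraints 1, 5, 14, 15, and 16 give q − p ≥ 4, p − r ≥ -2, r − s ≥ 6, s − t ≥ -5, t − q ≥ -2.
Adding all 5 inequalities: the left sides telescope to 0, and the right sides sum to 4 + (-2) + 6 + (-5) + (-2) = 1. So 0 ≥ 1, which is false.

Unsatisfiable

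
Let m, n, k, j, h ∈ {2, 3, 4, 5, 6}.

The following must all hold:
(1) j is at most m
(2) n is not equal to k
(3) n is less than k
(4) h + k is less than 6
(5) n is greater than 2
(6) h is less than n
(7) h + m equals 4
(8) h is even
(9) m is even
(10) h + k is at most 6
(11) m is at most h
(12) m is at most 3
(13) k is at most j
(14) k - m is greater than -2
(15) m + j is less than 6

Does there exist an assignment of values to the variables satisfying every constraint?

Unsatisfiable

Constraints 1, 3, 6, 11, and 13 give h < n, n < k, k ≤ j, j ≤ m, m ≤ h. Chaining: h < n < k ≤ j ≤ m ≤ h, which forces h < h — impossible.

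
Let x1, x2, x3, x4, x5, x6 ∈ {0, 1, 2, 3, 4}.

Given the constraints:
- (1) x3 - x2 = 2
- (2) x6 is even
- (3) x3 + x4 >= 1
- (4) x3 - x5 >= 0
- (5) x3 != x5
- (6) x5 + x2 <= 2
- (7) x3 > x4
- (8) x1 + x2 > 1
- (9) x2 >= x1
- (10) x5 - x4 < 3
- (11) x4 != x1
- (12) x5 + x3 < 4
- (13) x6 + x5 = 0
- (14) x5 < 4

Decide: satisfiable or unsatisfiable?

Satisfiable

The assignment x1 = 1, x2 = 1, x3 = 3, x4 = 0, x5 = 0, x6 = 0 works:
  constraint 1 holds since x3 - x2 = 2.
  constraint 3 holds since x3 + x4 = 3.
  constraint 4 holds since x3 - x5 = 3.
The rest check out directly.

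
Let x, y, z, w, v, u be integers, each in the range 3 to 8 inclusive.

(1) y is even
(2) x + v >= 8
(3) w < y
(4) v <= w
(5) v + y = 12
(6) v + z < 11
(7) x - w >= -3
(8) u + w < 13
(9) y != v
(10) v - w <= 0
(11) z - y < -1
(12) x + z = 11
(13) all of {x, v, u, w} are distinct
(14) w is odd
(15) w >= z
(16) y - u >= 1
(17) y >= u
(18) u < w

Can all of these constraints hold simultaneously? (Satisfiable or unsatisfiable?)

The assignment x = 6, y = 8, z = 5, w = 7, v = 4, u = 5 works:
  constraint 2 holds since x + v = 10.
  constraint 5 holds since v + y = 12.
  constraint 6 holds since v + z = 9.
The rest check out directly.

Satisfiable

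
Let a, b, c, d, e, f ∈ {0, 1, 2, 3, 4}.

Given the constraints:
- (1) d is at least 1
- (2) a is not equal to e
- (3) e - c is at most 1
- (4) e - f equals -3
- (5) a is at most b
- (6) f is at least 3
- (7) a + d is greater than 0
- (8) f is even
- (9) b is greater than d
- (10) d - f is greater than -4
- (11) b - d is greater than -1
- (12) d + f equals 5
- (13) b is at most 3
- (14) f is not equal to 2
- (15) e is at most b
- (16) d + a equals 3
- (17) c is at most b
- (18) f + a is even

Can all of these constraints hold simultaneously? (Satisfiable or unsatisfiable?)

Take a = 2, b = 3, c = 0, d = 1, e = 1, f = 4. Then constraint 3: e - c = 1; constraint 4: e - f = -3, and every other listed constraint is also met.

Satisfiable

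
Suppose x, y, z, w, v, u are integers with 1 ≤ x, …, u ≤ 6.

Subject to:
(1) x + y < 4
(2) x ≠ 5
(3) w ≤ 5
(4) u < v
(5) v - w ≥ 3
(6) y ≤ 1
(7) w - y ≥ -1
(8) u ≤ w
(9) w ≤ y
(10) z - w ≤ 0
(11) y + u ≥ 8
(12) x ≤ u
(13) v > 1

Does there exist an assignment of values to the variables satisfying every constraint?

Unsatisfiable

From constraint 6: y ≤ 1. From constraints 3 and 8: u ≤ w ≤ 5. Hence y + u ≤ 6. But constraint 11 requires y + u ≥ 8, and 8 > 6. Contradiction.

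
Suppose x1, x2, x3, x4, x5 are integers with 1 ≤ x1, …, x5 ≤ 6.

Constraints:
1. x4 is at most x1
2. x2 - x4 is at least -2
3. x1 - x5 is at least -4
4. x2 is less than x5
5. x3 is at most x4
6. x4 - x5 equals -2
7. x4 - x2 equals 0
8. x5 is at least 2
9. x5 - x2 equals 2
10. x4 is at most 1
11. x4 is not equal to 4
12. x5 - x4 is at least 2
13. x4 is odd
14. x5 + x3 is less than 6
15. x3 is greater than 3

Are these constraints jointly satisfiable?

From constraint 15: x3 ≥ 4. From constraints 5 and 10: x3 ≤ x4 and x4 ≤ 1, so x3 ≤ 1. But 1 < 4, so no value of x3 works.

Unsatisfiable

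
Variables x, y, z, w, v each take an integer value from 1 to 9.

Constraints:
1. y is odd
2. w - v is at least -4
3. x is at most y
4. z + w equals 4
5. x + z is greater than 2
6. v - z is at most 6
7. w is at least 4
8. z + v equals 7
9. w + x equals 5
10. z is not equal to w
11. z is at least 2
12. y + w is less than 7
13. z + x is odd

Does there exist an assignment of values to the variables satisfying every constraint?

From constraint 11: z ≥ 2. From constraint 7: w ≥ 4. Hence z + w ≥ 6. But constraint 4 requires z + w = 4, and 4 < 6. Contradiction.

Unsatisfiable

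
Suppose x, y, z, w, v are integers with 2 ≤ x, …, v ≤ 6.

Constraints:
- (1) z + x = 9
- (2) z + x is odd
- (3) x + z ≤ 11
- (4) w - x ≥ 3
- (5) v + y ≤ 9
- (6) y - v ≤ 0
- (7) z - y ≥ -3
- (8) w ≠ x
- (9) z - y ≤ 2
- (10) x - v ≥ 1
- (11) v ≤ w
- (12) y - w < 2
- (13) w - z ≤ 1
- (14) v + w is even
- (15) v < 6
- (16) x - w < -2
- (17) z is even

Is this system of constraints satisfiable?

Unsatisfiable

Constraints 4, 6, 9, 10, and 13 give w − x ≥ 3, x − v ≥ 1, v − y ≥ 0, y − z ≥ -2, z − w ≥ -1.
Adding all 5 inequalities: the left sides telescope to 0, and the right sides sum to 3 + 1 + 0 + (-2) + (-1) = 1. So 0 ≥ 1, which is false.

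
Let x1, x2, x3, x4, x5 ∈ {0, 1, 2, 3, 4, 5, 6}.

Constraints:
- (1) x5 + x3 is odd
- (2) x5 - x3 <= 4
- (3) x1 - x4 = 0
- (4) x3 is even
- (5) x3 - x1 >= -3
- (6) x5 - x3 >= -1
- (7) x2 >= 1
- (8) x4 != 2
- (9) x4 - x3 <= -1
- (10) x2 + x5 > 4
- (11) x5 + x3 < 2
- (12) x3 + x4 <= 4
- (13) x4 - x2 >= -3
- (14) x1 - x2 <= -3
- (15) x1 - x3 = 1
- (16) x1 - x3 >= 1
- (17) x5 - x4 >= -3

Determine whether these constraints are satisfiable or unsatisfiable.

Unsatisfiable

Constraints 9, 13, 14, and 16 give x3 − x4 ≥ 1, x4 − x2 ≥ -3, x2 − x1 ≥ 3, x1 − x3 ≥ 1.
Adding all 4 inequalities: the left sides telescope to 0, and the right sides sum to 1 + (-3) + 3 + 1 = 2. So 0 ≥ 2, which is false.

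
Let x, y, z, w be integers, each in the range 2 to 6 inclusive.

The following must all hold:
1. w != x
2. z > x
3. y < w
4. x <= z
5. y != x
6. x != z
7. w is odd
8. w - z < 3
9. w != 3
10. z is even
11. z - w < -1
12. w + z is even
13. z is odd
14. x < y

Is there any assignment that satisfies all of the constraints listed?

Unsatisfiable

Constraint 7 makes w odd and constraint 10 makes z even, so w + z must be odd. Constraint 12 says w + z is even — contradiction.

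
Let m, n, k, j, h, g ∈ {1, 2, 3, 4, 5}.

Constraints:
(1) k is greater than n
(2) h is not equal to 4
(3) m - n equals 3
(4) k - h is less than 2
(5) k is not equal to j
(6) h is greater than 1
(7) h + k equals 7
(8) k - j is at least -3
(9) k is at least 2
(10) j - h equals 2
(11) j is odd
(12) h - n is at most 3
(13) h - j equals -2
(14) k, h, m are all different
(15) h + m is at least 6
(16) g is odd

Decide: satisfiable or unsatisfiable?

Satisfiable

The assignment m = 5, n = 2, k = 4, j = 5, h = 3, g = 1 works:
  constraint 3 holds since m - n = 3.
  constraint 4 holds since k - h = 1.
The rest check out directly.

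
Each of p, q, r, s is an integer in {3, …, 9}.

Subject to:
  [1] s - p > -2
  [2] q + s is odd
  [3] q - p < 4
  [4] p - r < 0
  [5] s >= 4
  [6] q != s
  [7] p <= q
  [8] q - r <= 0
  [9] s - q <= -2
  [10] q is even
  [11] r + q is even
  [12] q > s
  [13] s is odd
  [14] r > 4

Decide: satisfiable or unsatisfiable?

Setting (p, q, r, s) = (6, 8, 8, 5) satisfies everything: constraint 1: s - p = -1; constraint 3: q - p = 2, and the others follow.

Satisfiable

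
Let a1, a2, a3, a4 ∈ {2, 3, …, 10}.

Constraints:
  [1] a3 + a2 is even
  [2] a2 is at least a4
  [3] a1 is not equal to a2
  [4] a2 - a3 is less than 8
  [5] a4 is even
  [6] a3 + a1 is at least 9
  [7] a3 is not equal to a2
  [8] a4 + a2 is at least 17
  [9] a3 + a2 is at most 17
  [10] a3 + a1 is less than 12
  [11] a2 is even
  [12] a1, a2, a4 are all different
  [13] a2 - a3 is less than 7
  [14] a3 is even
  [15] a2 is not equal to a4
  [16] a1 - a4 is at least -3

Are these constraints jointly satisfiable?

Setting (a1, a2, a3, a4) = (5, 10, 4, 8) satisfies everything: constraint 4: a2 - a3 = 6; constraint 6: a3 + a1 = 9; constraint 8: a4 + a2 = 18, and the others follow.

Satisfiable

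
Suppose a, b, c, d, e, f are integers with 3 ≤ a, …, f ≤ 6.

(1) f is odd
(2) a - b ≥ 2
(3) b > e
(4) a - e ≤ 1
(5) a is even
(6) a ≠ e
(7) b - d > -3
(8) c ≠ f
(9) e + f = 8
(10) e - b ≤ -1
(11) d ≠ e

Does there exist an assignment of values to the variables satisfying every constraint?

Constraints 2, 4, and 10 give a − b ≥ 2, b − e ≥ 1, e − a ≥ -1.
Adding all 3 inequalities: the left sides telescope to 0, and the right sides sum to 2 + 1 + (-1) = 2. So 0 ≥ 2, which is false.

Unsatisfiable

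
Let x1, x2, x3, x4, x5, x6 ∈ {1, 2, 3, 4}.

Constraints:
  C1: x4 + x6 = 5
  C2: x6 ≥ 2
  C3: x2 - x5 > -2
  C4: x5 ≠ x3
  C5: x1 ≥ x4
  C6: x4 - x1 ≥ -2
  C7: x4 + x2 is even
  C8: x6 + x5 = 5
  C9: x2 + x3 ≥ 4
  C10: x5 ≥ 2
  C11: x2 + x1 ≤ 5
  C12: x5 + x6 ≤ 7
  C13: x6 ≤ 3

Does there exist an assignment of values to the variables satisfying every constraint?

Satisfiable

The assignment x1 = 3, x2 = 2, x3 = 4, x4 = 2, x5 = 2, x6 = 3 works:
  constraint 1 holds since x4 + x6 = 5.
  constraint 3 holds since x2 - x5 = 0.
The rest check out directly.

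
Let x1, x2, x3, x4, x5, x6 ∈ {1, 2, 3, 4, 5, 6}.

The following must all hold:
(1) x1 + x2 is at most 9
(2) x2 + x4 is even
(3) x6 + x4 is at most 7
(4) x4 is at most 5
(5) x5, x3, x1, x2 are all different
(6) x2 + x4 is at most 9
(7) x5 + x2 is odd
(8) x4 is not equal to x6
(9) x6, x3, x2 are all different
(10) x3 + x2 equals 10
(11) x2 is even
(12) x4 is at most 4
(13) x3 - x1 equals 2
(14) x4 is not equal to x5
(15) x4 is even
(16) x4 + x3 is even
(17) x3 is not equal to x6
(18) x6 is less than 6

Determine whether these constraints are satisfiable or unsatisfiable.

Satisfiable

Try x1 = 2, x2 = 6, x3 = 4, x4 = 2, x5 = 1, x6 = 3.
Check constraint 1: x1 + x2 = 8; constraint 3: x6 + x4 = 5. The remaining constraints are straightforward to verify.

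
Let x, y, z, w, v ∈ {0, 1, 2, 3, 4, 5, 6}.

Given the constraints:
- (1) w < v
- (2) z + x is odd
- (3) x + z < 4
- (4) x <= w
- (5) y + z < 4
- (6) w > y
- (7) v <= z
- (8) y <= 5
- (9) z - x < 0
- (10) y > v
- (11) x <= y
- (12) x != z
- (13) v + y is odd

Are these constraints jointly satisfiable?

Constraints 1, 6, 7, 9, and 11 give y < w, w < v, v ≤ z, z < x, x ≤ y. Chaining: y < w < v ≤ z < x ≤ y, which forces y < y — impossible.

Unsatisfiable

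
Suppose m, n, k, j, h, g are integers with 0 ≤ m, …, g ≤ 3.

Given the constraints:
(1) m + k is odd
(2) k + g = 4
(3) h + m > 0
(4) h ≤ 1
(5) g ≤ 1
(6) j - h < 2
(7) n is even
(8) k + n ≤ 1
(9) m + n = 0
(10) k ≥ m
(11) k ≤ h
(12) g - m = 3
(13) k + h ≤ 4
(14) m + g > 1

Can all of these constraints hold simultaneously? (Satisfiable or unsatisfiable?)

Unsatisfiable

From constraints 4 and 11: k ≤ h ≤ 1. From constraint 5: g ≤ 1. Hence k + g ≤ 2. But constraint 2 requires k + g = 4, and 4 > 2. Contradiction.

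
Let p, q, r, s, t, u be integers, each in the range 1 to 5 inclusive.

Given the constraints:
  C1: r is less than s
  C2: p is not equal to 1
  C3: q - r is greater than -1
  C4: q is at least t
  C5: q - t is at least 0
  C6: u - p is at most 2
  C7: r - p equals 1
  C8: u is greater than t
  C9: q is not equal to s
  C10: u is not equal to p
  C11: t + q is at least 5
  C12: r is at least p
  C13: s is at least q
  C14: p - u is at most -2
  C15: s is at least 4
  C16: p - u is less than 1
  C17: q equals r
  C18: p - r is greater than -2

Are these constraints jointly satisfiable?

Satisfiable

Setting (p, q, r, s, t, u) = (3, 4, 4, 5, 4, 5) satisfies everything: constraint 3: q - r = 0; constraint 5: q - t = 0, and the others follow.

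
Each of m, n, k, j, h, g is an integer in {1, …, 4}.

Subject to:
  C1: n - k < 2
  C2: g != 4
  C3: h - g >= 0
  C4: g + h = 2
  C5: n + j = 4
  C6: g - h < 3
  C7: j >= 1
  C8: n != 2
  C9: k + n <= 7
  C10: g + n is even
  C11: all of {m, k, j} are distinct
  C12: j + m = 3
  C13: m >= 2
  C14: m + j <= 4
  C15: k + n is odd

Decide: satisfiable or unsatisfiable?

One satisfying assignment is m = 2, n = 3, k = 4, j = 1, h = 1, g = 1.
For the less obvious constraints — constraint 1: n - k = -1; constraint 3: h - g = 0; constraint 4: g + h = 2 — and the others hold by inspection.

Satisfiable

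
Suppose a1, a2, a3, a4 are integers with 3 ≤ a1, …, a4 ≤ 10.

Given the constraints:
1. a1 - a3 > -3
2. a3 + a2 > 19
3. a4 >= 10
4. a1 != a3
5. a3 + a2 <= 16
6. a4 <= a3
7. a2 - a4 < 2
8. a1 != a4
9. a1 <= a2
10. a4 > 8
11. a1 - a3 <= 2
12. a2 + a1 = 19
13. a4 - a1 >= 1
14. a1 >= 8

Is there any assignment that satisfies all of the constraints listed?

Unsatisfiable

From constraints 3 and 6: a3 ≥ a4 ≥ 10. From constraints 9 and 14: a2 ≥ a1 ≥ 8. Hence a3 + a2 ≥ 18. But constraint 5 requires a3 + a2 ≤ 16, and 16 < 18. Contradiction.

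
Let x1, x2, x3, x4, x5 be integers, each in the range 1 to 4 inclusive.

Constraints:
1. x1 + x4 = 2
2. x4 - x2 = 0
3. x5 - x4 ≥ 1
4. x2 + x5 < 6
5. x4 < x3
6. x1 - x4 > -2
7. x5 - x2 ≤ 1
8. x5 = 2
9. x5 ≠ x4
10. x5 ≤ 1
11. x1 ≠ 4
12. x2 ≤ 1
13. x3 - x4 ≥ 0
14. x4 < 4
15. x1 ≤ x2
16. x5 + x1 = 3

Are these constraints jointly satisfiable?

From constraint 10: x5 ≤ 1. From constraints 12 and 15: x1 ≤ x2 ≤ 1. Hence x5 + x1 ≤ 2. But constraint 16 requires x5 + x1 = 3, and 3 > 2. Contradiction.

Unsatisfiable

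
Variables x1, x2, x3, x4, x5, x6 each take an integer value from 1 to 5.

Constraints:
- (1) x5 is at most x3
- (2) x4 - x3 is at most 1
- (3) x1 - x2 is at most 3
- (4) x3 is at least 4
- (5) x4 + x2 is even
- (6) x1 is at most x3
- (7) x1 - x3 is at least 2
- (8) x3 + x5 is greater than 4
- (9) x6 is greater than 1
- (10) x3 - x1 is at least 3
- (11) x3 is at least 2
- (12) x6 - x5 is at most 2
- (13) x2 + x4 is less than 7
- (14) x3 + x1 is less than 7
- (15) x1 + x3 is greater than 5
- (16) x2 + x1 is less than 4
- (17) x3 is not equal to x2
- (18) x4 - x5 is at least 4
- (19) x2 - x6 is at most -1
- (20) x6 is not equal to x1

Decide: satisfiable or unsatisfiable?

Constraints 2, 3, 7, 12, 18, and 19 give x5 − x6 ≥ -2, x6 − x2 ≥ 1, x2 − x1 ≥ -3, x1 − x3 ≥ 2, x3 − x4 ≥ -1, x4 − x5 ≥ 4.
Adding all 6 inequalities: the left sides telescope to 0, and the right sides sum to (-2) + 1 + (-3) + 2 + (-1) + 4 = 1. So 0 ≥ 1, which is false.

Unsatisfiable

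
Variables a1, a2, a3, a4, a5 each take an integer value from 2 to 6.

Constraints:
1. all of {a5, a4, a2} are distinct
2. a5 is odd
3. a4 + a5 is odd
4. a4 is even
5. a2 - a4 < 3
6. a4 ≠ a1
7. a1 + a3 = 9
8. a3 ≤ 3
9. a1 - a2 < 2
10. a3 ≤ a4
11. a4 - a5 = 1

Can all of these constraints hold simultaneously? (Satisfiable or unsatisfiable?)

Satisfiable

One satisfying assignment is a1 = 6, a2 = 6, a3 = 3, a4 = 4, a5 = 3.
For the less obvious constraints — constraint 5: a2 - a4 = 2; constraint 7: a1 + a3 = 9; constraint 9: a1 - a2 = 0 — and the others hold by inspection.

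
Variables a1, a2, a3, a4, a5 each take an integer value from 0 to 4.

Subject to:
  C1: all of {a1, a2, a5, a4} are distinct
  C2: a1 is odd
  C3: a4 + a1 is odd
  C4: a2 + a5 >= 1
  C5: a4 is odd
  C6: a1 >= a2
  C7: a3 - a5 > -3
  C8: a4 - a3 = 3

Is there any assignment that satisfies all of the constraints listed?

Constraint 5 makes a4 odd and constraint 2 makes a1 odd, so a4 + a1 must be even. Constraint 3 says a4 + a1 is odd — contradiction.

Unsatisfiable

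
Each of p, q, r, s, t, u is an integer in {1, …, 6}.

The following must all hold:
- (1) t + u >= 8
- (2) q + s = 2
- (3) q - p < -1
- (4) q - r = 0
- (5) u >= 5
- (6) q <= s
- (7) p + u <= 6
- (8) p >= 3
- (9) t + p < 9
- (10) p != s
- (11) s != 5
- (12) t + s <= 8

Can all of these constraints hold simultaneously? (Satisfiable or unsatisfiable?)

Unsatisfiable

From constraint 8: p ≥ 3. From constraint 5: u ≥ 5. Hence p + u ≥ 8. But constraint 7 requires p + u ≤ 6, and 6 < 8. Contradiction.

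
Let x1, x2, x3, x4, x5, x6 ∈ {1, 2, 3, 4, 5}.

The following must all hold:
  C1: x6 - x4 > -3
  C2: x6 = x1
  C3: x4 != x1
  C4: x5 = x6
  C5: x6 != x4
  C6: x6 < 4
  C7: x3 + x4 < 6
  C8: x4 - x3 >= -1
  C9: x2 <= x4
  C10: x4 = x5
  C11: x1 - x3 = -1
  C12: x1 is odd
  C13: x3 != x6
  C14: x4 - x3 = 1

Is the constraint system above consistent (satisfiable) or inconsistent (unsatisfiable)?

From constraints 2, 4, and 10, x4 = x5 = x6 = x1, so x4 = x1. But constraint 3 says x4 ≠ x1. Contradiction.

Unsatisfiable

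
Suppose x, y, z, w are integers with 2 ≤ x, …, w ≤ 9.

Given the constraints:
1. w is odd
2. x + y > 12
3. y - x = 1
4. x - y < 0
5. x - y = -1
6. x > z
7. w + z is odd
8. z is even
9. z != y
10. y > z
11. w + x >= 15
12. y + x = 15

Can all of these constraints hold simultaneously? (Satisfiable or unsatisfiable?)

Setting (x, y, z, w) = (7, 8, 2, 9) satisfies everything: constraint 2: x + y = 15; constraint 3: y - x = 1; constraint 4: x - y = -1, and the others follow.

Satisfiable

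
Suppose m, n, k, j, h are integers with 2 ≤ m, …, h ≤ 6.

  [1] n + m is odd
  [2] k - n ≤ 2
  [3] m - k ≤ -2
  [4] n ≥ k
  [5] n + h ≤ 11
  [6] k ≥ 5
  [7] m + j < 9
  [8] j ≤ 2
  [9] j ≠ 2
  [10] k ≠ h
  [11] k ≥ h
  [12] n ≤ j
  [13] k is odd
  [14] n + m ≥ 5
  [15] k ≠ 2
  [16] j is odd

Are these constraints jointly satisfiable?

From constraints 4 and 6: n ≥ k and k ≥ 5, so n ≥ 5. From constraints 8 and 12: n ≤ j and j ≤ 2, so n ≤ 2. But 2 < 5, so no value of n works.

Unsatisfiable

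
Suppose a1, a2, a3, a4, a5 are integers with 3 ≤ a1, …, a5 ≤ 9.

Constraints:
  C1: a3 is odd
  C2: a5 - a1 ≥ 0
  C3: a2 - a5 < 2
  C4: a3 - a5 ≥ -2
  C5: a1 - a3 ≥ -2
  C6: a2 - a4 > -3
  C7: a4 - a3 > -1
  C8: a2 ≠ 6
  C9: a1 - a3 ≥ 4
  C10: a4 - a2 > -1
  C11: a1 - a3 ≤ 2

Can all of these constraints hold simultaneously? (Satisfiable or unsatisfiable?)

Unsatisfiable

Constraints 2, 4, and 9 give a1 − a3 ≥ 4, a3 − a5 ≥ -2, a5 − a1 ≥ 0.
Adding all 3 inequalities: the left sides telescope to 0, and the right sides sum to 4 + (-2) + 0 = 2. So 0 ≥ 2, which is false.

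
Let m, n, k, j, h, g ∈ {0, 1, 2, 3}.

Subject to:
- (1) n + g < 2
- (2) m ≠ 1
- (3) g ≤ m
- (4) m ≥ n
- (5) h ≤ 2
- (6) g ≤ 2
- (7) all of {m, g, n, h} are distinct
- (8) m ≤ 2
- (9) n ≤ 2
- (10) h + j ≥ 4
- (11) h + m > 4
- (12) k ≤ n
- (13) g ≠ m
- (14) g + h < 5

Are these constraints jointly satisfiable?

Unsatisfiable

Constraints 5, 6, 8, and 9 confine each of m, g, n, h to the 3 values {0, …, 2} (the domain already gives each ≥ 0).
Constraint 7 requires all 4 of them to be distinct, but only 3 values are available — impossible by the pigeonhole principle.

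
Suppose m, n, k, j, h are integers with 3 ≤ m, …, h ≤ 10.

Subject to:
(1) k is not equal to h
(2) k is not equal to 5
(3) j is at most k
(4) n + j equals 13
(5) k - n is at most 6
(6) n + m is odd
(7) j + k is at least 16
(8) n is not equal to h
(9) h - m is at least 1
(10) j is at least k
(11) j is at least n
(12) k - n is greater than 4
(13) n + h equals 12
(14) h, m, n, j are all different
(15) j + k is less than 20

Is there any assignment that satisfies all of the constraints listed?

Satisfiable

Try m = 5, n = 4, k = 9, j = 9, h = 8.
Check constraint 4: n + j = 13; constraint 5: k - n = 5; constraint 7: j + k = 18. The remaining constraints are straightforward to verify.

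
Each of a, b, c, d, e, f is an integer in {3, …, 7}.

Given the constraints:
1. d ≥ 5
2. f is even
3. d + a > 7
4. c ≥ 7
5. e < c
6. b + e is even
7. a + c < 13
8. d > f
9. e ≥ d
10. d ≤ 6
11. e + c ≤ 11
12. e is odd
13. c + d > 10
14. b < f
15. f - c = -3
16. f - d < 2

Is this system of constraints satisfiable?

From constraints 1 and 9: e ≥ d ≥ 5. From constraint 4: c ≥ 7. Hence e + c ≥ 12. But constraint 11 requires e + c ≤ 11, and 11 < 12. Contradiction.

Unsatisfiable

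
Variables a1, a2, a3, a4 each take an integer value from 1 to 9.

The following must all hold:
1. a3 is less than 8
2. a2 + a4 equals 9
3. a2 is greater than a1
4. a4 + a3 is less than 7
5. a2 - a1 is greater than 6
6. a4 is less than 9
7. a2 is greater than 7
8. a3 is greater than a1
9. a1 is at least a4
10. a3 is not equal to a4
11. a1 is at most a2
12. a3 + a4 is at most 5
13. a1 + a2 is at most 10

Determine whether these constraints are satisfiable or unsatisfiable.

The assignment a1 = 1, a2 = 8, a3 = 3, a4 = 1 works:
  constraint 2 holds since a2 + a4 = 9.
  constraint 4 holds since a4 + a3 = 4.
  constraint 5 holds since a2 - a1 = 7.
The rest check out directly.

Satisfiable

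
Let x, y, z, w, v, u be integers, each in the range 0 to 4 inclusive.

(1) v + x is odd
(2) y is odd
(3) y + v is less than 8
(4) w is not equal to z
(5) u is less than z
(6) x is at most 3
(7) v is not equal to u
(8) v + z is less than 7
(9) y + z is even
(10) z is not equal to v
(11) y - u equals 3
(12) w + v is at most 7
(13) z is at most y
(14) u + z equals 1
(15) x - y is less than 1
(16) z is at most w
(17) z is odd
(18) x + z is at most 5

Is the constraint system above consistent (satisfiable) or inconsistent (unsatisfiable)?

Satisfiable

Take x = 3, y = 3, z = 1, w = 2, v = 4, u = 0. Then constraint 3: y + v = 7; constraint 8: v + z = 5, and every other listed constraint is also met.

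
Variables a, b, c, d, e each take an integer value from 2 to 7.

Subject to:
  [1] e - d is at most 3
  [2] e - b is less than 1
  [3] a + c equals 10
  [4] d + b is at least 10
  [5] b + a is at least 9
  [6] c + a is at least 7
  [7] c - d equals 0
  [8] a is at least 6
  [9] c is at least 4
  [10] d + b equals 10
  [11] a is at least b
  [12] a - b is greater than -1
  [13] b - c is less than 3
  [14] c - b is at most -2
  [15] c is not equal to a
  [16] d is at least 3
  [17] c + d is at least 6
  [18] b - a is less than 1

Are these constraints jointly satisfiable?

Take a = 6, b = 6, c = 4, d = 4, e = 4. Then constraint 1: e - d = 0; constraint 2: e - b = -2; constraint 3: a + c = 10, and every other listed constraint is also met.

Satisfiable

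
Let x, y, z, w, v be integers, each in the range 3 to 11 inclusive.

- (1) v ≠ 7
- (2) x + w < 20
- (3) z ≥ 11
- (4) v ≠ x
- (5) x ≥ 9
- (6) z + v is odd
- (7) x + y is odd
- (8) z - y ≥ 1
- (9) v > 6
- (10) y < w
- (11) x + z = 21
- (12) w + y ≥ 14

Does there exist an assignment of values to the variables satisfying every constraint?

Take x = 10, y = 7, z = 11, w = 9, v = 8. Then constraint 2: x + w = 19; constraint 8: z - y = 4; constraint 11: x + z = 21, and every other listed constraint is also met.

Satisfiable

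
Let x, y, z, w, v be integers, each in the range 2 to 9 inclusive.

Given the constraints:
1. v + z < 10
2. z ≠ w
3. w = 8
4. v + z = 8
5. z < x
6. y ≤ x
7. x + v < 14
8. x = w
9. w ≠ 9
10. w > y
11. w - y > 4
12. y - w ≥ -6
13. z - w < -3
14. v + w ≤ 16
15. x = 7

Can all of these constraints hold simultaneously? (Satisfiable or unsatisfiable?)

Unsatisfiable

Constraint 15 fixes x = 7 and constraint 3 fixes w = 8, but constraint 8 requires x = w. Since 7 ≠ 8, contradiction.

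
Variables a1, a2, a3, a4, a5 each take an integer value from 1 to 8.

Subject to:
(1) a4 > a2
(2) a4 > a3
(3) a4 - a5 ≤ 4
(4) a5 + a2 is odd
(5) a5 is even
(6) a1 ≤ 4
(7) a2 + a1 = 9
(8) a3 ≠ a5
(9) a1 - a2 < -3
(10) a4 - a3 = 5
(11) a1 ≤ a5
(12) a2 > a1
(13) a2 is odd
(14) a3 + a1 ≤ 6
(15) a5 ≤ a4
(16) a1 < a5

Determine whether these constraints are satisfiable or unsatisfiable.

The assignment a1 = 2, a2 = 7, a3 = 3, a4 = 8, a5 = 4 works:
  constraint 3 holds since a4 - a5 = 4.
  constraint 7 holds since a2 + a1 = 9.
  constraint 9 holds since a1 - a2 = -5.
The rest check out directly.

Satisfiable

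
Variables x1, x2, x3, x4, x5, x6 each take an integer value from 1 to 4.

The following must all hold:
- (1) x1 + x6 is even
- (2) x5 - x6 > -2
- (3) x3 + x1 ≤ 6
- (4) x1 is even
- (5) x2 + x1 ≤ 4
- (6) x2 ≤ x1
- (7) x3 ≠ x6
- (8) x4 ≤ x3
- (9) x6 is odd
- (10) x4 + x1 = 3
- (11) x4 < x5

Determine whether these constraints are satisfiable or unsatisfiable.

Unsatisfiable

Constraint 4 makes x1 even and constraint 9 makes x6 odd, so x1 + x6 must be odd. Constraint 1 says x1 + x6 is even — contradiction.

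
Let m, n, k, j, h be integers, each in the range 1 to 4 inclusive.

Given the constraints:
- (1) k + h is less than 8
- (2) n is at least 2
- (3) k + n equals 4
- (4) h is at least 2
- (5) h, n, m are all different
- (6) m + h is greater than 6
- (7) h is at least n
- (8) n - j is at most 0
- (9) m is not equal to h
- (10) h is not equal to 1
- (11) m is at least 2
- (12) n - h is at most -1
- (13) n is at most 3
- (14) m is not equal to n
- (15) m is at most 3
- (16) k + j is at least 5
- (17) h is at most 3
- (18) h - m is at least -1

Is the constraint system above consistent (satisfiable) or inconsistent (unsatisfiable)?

Unsatisfiable

Constraints 2, 4, 11, 13, 15, and 17 confine each of h, n, m to the 2 values {2, 3}.
Constraint 5 requires all 3 of them to be distinct, but only 2 values are available — impossible by the pigeonhole principle.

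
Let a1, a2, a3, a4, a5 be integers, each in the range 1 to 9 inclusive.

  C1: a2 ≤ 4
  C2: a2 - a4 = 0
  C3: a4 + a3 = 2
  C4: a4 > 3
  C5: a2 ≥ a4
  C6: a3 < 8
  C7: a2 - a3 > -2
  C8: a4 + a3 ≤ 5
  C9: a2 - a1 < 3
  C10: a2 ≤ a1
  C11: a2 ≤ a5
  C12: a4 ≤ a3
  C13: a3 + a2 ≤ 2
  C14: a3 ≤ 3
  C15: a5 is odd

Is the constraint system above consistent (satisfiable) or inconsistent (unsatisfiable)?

From constraint 4: a4 ≥ 4. From constraints 12 and 14: a4 ≤ a3 and a3 ≤ 3, so a4 ≤ 3. But 3 < 4, so no value of a4 works.

Unsatisfiable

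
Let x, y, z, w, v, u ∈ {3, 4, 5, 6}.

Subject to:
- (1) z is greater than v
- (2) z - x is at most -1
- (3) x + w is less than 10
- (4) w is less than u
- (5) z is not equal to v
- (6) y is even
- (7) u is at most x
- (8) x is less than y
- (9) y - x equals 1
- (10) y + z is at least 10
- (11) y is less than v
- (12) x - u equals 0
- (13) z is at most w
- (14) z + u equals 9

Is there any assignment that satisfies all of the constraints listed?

Unsatisfiable

Constraints 1, 2, 8, and 11 give z < x, x < y, y < v, v < z. Chaining: z < x < y < v < z, which forces z < z — impossible.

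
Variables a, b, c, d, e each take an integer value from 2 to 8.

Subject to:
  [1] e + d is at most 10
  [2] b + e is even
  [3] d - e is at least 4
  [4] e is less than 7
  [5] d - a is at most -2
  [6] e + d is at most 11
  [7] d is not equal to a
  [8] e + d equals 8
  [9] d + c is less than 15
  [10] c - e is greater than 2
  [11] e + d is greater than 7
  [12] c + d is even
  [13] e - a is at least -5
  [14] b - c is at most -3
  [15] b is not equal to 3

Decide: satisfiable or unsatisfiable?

Constraints 3, 5, and 13 give d − e ≥ 4, e − a ≥ -5, a − d ≥ 2.
Adding all 3 inequalities: the left sides telescope to 0, and the right sides sum to 4 + (-5) + 2 = 1. So 0 ≥ 1, which is false.

Unsatisfiable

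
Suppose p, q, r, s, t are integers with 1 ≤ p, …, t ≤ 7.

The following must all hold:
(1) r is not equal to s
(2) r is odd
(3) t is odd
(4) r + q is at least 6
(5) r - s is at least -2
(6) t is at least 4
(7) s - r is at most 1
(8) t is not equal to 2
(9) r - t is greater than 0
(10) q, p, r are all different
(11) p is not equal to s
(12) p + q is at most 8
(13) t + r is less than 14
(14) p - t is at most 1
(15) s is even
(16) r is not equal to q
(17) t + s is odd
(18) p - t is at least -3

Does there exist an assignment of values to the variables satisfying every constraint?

The assignment p = 5, q = 2, r = 7, s = 6, t = 5 works:
  constraint 4 holds since r + q = 9.
  constraint 5 holds since r - s = 1.
  constraint 7 holds since s - r = -1.
The rest check out directly.

Satisfiable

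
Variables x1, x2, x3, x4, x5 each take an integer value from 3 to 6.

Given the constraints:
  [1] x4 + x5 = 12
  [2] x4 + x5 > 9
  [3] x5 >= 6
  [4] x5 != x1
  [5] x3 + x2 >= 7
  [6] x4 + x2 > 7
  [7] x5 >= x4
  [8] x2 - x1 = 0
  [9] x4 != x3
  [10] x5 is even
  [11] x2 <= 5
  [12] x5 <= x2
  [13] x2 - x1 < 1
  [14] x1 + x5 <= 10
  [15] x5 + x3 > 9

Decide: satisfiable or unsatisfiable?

Unsatisfiable

From constraints 3 and 12: x2 ≥ x5 and x5 ≥ 6, so x2 ≥ 6. From constraint 11: x2 ≤ 5. But 5 < 6, so no value of x2 works.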